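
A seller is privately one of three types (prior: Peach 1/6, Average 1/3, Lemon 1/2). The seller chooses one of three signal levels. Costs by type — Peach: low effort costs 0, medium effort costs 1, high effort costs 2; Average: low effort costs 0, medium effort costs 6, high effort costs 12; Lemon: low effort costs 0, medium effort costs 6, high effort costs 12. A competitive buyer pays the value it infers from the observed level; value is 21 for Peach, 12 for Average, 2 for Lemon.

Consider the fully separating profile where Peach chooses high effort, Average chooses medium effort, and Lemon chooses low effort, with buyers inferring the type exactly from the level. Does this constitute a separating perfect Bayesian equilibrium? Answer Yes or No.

No

Separating prices: high effort → 21, medium effort → 12, low effort → 2.
Peach (assigned high effort): low effort: 2 − 0 = 2; medium effort: 12 − 1 = 11; high effort: 21 − 2 = 19. Peach stays.
Average (assigned medium effort): low effort: 2 − 0 = 2; medium effort: 12 − 6 = 6; high effort: 21 − 12 = 9. Average prefers high effort.
Lemon (assigned low effort): low effort: 2 − 0 = 2; medium effort: 12 − 6 = 6; high effort: 21 − 12 = 9. Lemon prefers high effort.
At least one type deviates; the separating profile fails.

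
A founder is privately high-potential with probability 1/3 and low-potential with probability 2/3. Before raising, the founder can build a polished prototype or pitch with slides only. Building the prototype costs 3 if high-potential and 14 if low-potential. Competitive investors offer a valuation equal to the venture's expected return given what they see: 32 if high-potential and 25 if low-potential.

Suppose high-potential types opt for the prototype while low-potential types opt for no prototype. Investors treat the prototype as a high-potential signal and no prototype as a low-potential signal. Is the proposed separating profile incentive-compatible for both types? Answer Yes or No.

Under these beliefs, the prototype earns valuation 32 and no prototype earns valuation 25.
high-potential: the prototype nets 32 − 3 = 29; no prototype nets 25. high-potential prefers the prototype.
low-potential: the prototype nets 32 − 14 = 18; no prototype nets 25. low-potential prefers no prototype.
Neither type deviates, so the separating profile is an equilibrium.

Yes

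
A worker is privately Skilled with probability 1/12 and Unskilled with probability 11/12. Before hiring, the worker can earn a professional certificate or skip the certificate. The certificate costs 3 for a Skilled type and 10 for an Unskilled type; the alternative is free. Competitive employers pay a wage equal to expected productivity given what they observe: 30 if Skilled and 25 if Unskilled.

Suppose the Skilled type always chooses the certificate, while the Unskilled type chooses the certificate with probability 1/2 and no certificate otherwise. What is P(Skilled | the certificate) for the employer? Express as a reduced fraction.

2/13

P(the certificate) = (1/12)·1 + (11/12)·(1/2) = 13/24.
By Bayes' rule, P(Skilled | the certificate) = (1/12) / (13/24) = 2/13.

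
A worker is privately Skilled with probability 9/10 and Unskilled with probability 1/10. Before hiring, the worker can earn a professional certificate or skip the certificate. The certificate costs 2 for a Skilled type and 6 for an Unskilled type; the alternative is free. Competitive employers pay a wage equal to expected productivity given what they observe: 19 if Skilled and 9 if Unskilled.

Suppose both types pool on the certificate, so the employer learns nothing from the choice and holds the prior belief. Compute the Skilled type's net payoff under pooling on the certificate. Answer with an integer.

16

Pooled wage = 9/10·19 + 1/10·9 = 18.
Skilled pays cost 2 for the certificate, so net payoff = 18 − 2 = 16.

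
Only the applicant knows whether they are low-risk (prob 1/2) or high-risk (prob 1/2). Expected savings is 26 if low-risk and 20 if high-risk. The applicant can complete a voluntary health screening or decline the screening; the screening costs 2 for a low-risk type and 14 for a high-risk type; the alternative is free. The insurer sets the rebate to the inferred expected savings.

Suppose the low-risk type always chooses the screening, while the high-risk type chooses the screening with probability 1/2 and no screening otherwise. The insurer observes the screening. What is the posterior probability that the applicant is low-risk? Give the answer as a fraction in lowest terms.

P(the screening) = (1/2)·1 + (1/2)·(1/2) = 3/4.
By Bayes' rule, P(low-risk | the screening) = (1/2) / (3/4) = 2/3.

2/3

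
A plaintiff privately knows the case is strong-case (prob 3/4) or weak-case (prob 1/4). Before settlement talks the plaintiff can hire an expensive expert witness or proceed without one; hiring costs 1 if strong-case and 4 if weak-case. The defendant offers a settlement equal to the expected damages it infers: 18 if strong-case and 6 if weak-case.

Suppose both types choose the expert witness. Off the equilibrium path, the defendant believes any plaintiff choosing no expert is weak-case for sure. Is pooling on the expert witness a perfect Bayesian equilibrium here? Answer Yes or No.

Yes

On path, the defendant holds the prior and pays 3/4·18 + 1/4·6 = 15. Off path (no expert), believing weak-case, it pays 6.
strong-case: the expert witness nets 15 − 1 = 14; no expert nets 6. strong-case stays.
weak-case: the expert witness nets 15 − 4 = 11; no expert nets 6. weak-case stays.
No type deviates, so pooling is sustained.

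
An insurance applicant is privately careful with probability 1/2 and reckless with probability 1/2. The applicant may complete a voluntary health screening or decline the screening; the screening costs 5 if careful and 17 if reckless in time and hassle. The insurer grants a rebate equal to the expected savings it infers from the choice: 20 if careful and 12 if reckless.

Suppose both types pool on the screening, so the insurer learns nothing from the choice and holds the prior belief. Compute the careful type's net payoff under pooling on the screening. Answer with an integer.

Pooled rebate = 1/2·20 + 1/2·12 = 16.
careful pays cost 5 for the screening, so net payoff = 16 − 5 = 11.

11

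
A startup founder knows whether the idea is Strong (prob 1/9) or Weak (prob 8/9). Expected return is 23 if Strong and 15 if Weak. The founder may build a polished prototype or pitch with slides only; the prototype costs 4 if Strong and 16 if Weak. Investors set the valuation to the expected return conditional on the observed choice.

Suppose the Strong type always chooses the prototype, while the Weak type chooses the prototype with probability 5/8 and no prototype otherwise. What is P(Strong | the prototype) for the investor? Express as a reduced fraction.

1/6

P(the prototype) = (1/9)·1 + (8/9)·(5/8) = 2/3.
By Bayes' rule, P(Strong | the prototype) = (1/9) / (2/3) = 1/6.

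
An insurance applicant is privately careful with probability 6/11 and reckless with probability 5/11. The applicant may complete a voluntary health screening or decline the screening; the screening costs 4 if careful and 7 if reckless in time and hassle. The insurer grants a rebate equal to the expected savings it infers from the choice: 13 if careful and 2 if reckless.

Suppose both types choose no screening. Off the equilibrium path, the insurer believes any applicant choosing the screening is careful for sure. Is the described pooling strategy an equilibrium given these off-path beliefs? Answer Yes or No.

No

On path, the insurer holds the prior and pays 6/11·13 + 5/11·2 = 8. Off path (the screening), believing careful, it pays 13.
careful: no screening nets 8; the screening nets 13 − 4 = 9. careful would deviate.
reckless: no screening nets 8; the screening nets 13 − 7 = 6. reckless stays.
A type deviates, so pooling fails.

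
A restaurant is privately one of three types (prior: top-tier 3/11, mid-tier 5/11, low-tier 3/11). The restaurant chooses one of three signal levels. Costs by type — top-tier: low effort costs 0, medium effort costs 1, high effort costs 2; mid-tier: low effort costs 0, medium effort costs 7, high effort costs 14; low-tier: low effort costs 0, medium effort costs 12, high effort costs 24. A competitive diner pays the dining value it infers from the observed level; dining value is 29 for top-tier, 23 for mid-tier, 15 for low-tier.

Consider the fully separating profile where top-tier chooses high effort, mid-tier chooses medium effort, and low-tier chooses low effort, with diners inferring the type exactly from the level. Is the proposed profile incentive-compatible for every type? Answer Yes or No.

Yes

Separating price premiums: high effort → 29, medium effort → 23, low effort → 15.
top-tier (assigned high effort): low effort: 15 − 0 = 15; medium effort: 23 − 1 = 22; high effort: 29 − 2 = 27. top-tier stays.
mid-tier (assigned medium effort): low effort: 15 − 0 = 15; medium effort: 23 − 7 = 16; high effort: 29 − 14 = 15. mid-tier stays.
low-tier (assigned low effort): low effort: 15 − 0 = 15; medium effort: 23 − 12 = 11; high effort: 29 − 24 = 5. low-tier stays.
Every type prefers its assigned level; separation holds.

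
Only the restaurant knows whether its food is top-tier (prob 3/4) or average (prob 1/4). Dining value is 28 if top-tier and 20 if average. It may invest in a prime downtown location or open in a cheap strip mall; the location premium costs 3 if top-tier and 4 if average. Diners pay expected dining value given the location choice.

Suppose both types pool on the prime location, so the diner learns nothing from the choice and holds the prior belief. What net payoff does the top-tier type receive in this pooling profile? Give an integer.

Pooled price premium = 3/4·28 + 1/4·20 = 26.
top-tier pays cost 3 for the prime location, so net payoff = 26 − 3 = 23.

23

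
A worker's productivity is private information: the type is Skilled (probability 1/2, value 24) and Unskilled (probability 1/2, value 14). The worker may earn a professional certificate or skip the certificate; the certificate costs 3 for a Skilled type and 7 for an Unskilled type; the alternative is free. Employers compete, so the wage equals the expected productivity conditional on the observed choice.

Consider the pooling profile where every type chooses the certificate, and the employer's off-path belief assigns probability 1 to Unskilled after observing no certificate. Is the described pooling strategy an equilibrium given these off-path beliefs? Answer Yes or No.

No

On path, the employer holds the prior and pays 1/2·24 + 1/2·14 = 19. Off path (no certificate), believing Unskilled, it pays 14.
Skilled: the certificate nets 19 − 3 = 16; no certificate nets 14. Skilled stays.
Unskilled: the certificate nets 19 − 7 = 12; no certificate nets 14. Unskilled would deviate.
A type deviates, so pooling fails.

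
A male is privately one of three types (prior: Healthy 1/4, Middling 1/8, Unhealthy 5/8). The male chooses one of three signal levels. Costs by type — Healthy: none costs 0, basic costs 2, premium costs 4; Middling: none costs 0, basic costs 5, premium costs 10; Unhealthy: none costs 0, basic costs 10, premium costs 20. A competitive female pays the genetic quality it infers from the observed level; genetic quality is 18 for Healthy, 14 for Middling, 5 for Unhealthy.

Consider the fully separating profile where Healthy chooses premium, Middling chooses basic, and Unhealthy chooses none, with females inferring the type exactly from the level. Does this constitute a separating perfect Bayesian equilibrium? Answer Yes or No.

Separating mating payoffs: premium → 18, basic → 14, none → 5.
Healthy (assigned premium): none: 5 − 0 = 5; basic: 14 − 2 = 12; premium: 18 − 4 = 14. Healthy stays.
Middling (assigned basic): none: 5 − 0 = 5; basic: 14 − 5 = 9; premium: 18 − 10 = 8. Middling stays.
Unhealthy (assigned none): none: 5 − 0 = 5; basic: 14 − 10 = 4; premium: 18 − 20 = -2. Unhealthy stays.
Every type prefers its assigned level; separation holds.

Yes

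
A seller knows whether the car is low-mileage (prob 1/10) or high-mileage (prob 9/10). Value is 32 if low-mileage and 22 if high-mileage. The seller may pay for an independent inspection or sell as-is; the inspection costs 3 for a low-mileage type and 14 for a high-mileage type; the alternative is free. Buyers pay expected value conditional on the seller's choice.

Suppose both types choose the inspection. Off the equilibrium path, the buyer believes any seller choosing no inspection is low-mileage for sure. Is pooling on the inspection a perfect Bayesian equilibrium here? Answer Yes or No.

On path, the buyer holds the prior and pays 1/10·32 + 9/10·22 = 23. Off path (no inspection), believing low-mileage, it pays 32.
low-mileage: the inspection nets 23 − 3 = 20; no inspection nets 32. low-mileage would deviate.
high-mileage: the inspection nets 23 − 14 = 9; no inspection nets 32. high-mileage would deviate.
A type deviates, so pooling fails.

No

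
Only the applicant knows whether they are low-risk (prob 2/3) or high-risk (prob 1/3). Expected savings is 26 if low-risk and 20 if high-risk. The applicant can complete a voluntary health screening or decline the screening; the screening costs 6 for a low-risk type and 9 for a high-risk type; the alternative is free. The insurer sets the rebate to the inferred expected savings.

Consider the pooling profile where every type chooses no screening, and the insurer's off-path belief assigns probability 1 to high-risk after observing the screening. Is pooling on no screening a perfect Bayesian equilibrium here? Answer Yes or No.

Yes

On path, the insurer holds the prior and pays 2/3·26 + 1/3·20 = 24. Off path (the screening), believing high-risk, it pays 20.
low-risk: no screening nets 24; the screening nets 20 − 6 = 14. low-risk stays.
high-risk: no screening nets 24; the screening nets 20 − 9 = 11. high-risk stays.
No type deviates, so pooling is sustained.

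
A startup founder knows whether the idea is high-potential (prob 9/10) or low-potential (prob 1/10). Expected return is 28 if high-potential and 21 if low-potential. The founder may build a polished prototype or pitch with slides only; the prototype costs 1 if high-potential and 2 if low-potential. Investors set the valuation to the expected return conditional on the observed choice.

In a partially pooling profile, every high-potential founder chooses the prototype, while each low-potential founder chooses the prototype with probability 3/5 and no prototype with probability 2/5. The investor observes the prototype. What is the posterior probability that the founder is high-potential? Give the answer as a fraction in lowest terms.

P(the prototype) = (9/10)·1 + (1/10)·(3/5) = 24/25.
By Bayes' rule, P(high-potential | the prototype) = (9/10) / (24/25) = 15/16.

15/16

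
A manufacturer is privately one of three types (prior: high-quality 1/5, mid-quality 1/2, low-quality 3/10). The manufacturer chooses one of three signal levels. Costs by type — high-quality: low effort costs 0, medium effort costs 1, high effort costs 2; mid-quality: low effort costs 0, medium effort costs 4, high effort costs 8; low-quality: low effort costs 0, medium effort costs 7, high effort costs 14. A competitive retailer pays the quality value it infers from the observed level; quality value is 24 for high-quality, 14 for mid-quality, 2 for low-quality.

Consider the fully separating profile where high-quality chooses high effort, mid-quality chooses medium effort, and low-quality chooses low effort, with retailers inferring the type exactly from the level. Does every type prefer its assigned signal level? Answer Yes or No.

No

Separating prices: high effort → 24, medium effort → 14, low effort → 2.
high-quality (assigned high effort): low effort: 2 − 0 = 2; medium effort: 14 − 1 = 13; high effort: 24 − 2 = 22. high-quality stays.
mid-quality (assigned medium effort): low effort: 2 − 0 = 2; medium effort: 14 − 4 = 10; high effort: 24 − 8 = 16. mid-quality prefers high effort.
low-quality (assigned low effort): low effort: 2 − 0 = 2; medium effort: 14 − 7 = 7; high effort: 24 − 14 = 10. low-quality prefers high effort.
At least one type deviates; the separating profile fails.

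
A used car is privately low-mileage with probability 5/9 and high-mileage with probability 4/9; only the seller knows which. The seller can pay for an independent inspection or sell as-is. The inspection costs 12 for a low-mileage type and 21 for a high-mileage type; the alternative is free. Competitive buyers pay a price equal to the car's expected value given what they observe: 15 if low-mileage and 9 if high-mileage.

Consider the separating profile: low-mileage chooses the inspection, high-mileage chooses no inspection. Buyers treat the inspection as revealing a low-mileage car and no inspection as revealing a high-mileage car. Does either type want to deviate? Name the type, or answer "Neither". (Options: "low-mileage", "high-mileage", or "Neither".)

low-mileage

The inspection pays 15; no inspection pays 9.
low-mileage: assigned the inspection, nets 15 − 12 = 3; deviating to no inspection nets 9.
high-mileage: assigned no inspection, nets 9; deviating to the inspection nets 15 − 21 = -6.
The low-mileage type gains 6 by deviating.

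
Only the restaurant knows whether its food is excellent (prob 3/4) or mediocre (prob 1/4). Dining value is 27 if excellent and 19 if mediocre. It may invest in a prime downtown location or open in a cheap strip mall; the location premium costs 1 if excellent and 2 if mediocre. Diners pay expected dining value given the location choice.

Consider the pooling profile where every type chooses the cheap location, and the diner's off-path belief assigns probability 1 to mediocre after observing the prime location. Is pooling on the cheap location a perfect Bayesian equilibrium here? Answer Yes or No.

Yes

On path, the diner holds the prior and pays 3/4·27 + 1/4·19 = 25. Off path (the prime location), believing mediocre, it pays 19.
excellent: the cheap location nets 25; the prime location nets 19 − 1 = 18. excellent stays.
mediocre: the cheap location nets 25; the prime location nets 19 − 2 = 17. mediocre stays.
No type deviates, so pooling is sustained.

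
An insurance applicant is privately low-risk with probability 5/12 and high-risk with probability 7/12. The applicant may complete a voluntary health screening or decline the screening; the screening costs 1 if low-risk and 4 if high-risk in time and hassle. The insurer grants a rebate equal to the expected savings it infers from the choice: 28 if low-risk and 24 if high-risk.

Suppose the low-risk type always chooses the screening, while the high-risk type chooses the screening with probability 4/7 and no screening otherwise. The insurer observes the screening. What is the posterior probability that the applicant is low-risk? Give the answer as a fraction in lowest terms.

P(the screening) = (5/12)·1 + (7/12)·(4/7) = 3/4.
By Bayes' rule, P(low-risk | the screening) = (5/12) / (3/4) = 5/9.

5/9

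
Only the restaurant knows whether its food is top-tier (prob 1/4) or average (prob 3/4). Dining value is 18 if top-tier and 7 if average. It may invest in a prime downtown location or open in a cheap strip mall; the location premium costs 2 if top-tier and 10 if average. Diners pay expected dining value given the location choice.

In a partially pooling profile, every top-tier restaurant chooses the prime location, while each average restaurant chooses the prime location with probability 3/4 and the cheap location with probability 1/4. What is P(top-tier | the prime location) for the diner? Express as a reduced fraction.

P(the prime location) = (1/4)·1 + (3/4)·(3/4) = 13/16.
By Bayes' rule, P(top-tier | the prime location) = (1/4) / (13/16) = 4/13.

4/13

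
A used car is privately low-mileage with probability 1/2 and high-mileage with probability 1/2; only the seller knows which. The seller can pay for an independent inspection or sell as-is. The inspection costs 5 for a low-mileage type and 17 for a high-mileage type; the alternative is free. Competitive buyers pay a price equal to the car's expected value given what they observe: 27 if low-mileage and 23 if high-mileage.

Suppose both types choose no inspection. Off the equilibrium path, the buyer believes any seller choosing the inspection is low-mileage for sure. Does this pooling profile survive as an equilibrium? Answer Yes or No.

On path, the buyer holds the prior and pays 1/2·27 + 1/2·23 = 25. Off path (the inspection), believing low-mileage, it pays 27.
low-mileage: no inspection nets 25; the inspection nets 27 − 5 = 22. low-mileage stays.
high-mileage: no inspection nets 25; the inspection nets 27 − 17 = 10. high-mileage stays.
No type deviates, so pooling is sustained.

Yes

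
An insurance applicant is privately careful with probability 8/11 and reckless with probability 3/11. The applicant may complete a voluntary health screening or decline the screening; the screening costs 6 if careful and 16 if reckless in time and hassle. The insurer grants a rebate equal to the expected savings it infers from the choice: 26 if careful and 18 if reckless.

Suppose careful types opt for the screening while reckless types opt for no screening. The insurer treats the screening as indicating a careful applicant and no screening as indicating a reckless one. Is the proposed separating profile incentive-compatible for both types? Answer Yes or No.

Yes

Under these beliefs, the screening earns rebate 26 and no screening earns rebate 18.
careful: the screening nets 26 − 6 = 20; no screening nets 18. careful prefers the screening.
reckless: the screening nets 26 − 16 = 10; no screening nets 18. reckless prefers no screening.
Neither type deviates, so the separating profile is an equilibrium.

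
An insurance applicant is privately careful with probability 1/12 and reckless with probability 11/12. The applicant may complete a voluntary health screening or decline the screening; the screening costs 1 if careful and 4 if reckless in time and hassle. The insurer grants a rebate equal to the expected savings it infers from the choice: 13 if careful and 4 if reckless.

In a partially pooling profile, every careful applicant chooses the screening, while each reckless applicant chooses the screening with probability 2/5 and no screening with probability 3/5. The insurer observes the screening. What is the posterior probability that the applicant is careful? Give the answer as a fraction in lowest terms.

P(the screening) = (1/12)·1 + (11/12)·(2/5) = 9/20.
By Bayes' rule, P(careful | the screening) = (1/12) / (9/20) = 5/27.

5/27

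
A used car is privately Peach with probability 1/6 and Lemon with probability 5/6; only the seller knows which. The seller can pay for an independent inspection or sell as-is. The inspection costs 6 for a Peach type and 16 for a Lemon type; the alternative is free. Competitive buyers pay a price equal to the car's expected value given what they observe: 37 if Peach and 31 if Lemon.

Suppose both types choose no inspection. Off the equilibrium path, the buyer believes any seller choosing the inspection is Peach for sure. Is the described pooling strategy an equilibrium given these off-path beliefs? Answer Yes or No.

Yes

On path, the buyer holds the prior and pays 1/6·37 + 5/6·31 = 32. Off path (the inspection), believing Peach, it pays 37.
Peach: no inspection nets 32; the inspection nets 37 − 6 = 31. Peach stays.
Lemon: no inspection nets 32; the inspection nets 37 − 16 = 21. Lemon stays.
No type deviates, so pooling is sustained.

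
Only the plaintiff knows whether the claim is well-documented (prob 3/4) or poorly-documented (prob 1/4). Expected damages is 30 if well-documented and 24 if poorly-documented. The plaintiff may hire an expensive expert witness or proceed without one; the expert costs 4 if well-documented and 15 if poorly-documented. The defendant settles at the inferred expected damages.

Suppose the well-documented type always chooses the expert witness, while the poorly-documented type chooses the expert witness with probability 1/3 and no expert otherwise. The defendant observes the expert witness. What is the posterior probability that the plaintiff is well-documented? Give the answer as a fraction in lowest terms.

P(the expert witness) = (3/4)·1 + (1/4)·(1/3) = 5/6.
By Bayes' rule, P(well-documented | the expert witness) = (3/4) / (5/6) = 9/10.

9/10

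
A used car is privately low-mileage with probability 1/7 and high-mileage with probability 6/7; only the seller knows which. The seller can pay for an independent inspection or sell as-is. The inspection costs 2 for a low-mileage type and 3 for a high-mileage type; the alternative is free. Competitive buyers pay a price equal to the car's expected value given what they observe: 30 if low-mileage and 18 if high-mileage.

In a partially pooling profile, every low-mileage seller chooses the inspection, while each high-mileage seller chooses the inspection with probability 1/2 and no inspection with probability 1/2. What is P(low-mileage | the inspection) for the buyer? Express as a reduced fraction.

P(the inspection) = (1/7)·1 + (6/7)·(1/2) = 4/7.
By Bayes' rule, P(low-mileage | the inspection) = (1/7) / (4/7) = 1/4.

1/4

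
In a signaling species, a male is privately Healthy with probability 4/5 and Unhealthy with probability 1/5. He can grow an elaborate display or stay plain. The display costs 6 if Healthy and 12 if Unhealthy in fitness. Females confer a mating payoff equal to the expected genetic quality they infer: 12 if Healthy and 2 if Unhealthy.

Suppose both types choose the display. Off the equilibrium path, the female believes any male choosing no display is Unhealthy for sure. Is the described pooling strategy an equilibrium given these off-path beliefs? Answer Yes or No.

No

On path, the female holds the prior and pays 4/5·12 + 1/5·2 = 10. Off path (no display), believing Unhealthy, it pays 2.
Healthy: the display nets 10 − 6 = 4; no display nets 2. Healthy stays.
Unhealthy: the display nets 10 − 12 = -2; no display nets 2. Unhealthy would deviate.
A type deviates, so pooling fails.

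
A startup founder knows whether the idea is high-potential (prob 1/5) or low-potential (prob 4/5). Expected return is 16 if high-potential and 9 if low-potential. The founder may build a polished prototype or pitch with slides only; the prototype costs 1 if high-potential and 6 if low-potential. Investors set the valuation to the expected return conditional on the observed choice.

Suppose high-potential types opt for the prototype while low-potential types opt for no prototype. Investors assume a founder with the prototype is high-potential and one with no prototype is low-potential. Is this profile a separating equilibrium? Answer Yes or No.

Under these beliefs, the prototype earns valuation 16 and no prototype earns valuation 9.
high-potential: the prototype nets 16 − 1 = 15; no prototype nets 9. high-potential prefers the prototype.
low-potential: the prototype nets 16 − 6 = 10; no prototype nets 9. low-potential would deviate to the prototype.
low-potential has a profitable deviation, so the profile is not an equilibrium.

No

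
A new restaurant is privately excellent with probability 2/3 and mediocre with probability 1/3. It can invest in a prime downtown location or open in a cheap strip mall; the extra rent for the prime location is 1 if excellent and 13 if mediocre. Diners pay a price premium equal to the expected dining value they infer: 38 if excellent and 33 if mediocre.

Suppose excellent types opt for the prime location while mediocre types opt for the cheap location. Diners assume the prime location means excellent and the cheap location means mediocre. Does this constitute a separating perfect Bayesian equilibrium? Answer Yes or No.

Under these beliefs, the prime location earns price premium 38 and the cheap location earns price premium 33.
excellent: the prime location nets 38 − 1 = 37; the cheap location nets 33. excellent prefers the prime location.
mediocre: the prime location nets 38 − 13 = 25; the cheap location nets 33. mediocre prefers the cheap location.
Neither type deviates, so the separating profile is an equilibrium.

Yes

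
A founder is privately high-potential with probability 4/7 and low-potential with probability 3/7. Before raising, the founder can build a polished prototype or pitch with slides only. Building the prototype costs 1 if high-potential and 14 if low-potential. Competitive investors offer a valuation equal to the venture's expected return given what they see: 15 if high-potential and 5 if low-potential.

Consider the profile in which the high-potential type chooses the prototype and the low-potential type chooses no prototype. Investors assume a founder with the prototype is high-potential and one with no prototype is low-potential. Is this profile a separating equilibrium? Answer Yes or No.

Yes

Under these beliefs, the prototype earns valuation 15 and no prototype earns valuation 5.
high-potential: the prototype nets 15 − 1 = 14; no prototype nets 5. high-potential prefers the prototype.
low-potential: the prototype nets 15 − 14 = 1; no prototype nets 5. low-potential prefers no prototype.
Neither type deviates, so the separating profile is an equilibrium.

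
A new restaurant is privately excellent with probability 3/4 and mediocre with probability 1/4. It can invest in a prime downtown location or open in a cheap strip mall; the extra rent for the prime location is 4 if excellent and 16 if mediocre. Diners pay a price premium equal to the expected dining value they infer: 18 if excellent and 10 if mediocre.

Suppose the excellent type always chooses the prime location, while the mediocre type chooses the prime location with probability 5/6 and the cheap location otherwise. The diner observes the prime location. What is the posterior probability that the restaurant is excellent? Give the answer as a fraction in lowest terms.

P(the prime location) = (3/4)·1 + (1/4)·(5/6) = 23/24.
By Bayes' rule, P(excellent | the prime location) = (3/4) / (23/24) = 18/23.

18/23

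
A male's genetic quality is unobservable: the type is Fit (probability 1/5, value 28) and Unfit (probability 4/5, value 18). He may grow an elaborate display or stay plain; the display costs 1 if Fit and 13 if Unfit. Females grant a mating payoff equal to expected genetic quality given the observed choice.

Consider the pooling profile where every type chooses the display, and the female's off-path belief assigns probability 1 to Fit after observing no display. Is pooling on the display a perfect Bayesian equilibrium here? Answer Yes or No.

No

On path, the female holds the prior and pays 1/5·28 + 4/5·18 = 20. Off path (no display), believing Fit, it pays 28.
Fit: the display nets 20 − 1 = 19; no display nets 28. Fit would deviate.
Unfit: the display nets 20 − 13 = 7; no display nets 28. Unfit would deviate.
A type deviates, so pooling fails.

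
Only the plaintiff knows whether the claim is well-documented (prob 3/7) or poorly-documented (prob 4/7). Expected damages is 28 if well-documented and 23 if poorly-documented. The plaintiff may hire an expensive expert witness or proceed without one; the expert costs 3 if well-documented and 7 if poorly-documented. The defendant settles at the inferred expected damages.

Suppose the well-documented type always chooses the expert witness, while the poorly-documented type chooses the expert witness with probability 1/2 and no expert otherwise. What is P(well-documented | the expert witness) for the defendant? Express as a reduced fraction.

P(the expert witness) = (3/7)·1 + (4/7)·(1/2) = 5/7.
By Bayes' rule, P(well-documented | the expert witness) = (3/7) / (5/7) = 3/5.

3/5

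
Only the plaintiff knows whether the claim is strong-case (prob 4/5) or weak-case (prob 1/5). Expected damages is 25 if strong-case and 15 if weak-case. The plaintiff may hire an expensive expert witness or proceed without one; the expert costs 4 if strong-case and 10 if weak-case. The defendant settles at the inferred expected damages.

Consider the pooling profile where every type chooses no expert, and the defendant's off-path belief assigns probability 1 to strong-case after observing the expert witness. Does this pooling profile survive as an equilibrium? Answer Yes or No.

Yes

On path, the defendant holds the prior and pays 4/5·25 + 1/5·15 = 23. Off path (the expert witness), believing strong-case, it pays 25.
strong-case: no expert nets 23; the expert witness nets 25 − 4 = 21. strong-case stays.
weak-case: no expert nets 23; the expert witness nets 25 − 10 = 15. weak-case stays.
No type deviates, so pooling is sustained.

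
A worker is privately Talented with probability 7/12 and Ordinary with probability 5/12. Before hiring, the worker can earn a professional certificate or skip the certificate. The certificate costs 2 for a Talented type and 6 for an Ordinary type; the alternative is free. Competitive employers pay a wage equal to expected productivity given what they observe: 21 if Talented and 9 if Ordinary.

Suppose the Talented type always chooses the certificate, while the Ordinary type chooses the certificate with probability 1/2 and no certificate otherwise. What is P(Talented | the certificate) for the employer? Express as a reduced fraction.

P(the certificate) = (7/12)·1 + (5/12)·(1/2) = 19/24.
By Bayes' rule, P(Talented | the certificate) = (7/12) / (19/24) = 14/19.

14/19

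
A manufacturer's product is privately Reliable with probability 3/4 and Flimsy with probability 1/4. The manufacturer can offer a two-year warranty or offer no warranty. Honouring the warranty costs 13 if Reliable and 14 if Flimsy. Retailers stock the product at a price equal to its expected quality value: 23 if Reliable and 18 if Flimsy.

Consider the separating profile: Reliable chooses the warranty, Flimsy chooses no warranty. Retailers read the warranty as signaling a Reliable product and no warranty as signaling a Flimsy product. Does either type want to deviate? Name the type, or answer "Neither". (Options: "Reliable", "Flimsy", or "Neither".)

Reliable

The warranty pays 23; no warranty pays 18.
Reliable: assigned the warranty, nets 23 − 13 = 10; deviating to no warranty nets 18.
Flimsy: assigned no warranty, nets 18; deviating to the warranty nets 23 − 14 = 9.
The Reliable type gains 8 by deviating.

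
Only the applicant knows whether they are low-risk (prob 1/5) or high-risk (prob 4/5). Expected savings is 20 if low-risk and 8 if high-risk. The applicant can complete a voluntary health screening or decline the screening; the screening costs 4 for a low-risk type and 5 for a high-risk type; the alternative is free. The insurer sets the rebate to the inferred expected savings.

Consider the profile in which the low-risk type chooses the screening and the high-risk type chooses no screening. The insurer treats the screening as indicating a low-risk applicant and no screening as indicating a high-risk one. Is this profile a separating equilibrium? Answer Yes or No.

No

Under these beliefs, the screening earns rebate 20 and no screening earns rebate 8.
low-risk: the screening nets 20 − 4 = 16; no screening nets 8. low-risk prefers the screening.
high-risk: the screening nets 20 − 5 = 15; no screening nets 8. high-risk would deviate to the screening.
high-risk has a profitable deviation, so the profile is not an equilibrium.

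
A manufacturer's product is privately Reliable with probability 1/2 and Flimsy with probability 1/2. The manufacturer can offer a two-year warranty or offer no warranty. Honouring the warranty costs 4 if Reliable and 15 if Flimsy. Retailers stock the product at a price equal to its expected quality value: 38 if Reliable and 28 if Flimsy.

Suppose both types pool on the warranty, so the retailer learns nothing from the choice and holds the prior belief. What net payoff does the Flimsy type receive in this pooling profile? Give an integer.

18

Pooled price = 1/2·38 + 1/2·28 = 33.
Flimsy pays cost 15 for the warranty, so net payoff = 33 − 15 = 18.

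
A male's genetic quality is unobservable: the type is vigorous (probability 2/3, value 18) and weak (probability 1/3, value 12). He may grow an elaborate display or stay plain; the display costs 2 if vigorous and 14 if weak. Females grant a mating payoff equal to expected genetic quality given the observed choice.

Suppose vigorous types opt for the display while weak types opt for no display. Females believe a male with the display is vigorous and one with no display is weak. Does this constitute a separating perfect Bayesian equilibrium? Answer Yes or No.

Under these beliefs, the display earns mating payoff 18 and no display earns mating payoff 12.
vigorous: the display nets 18 − 2 = 16; no display nets 12. vigorous prefers the display.
weak: the display nets 18 − 14 = 4; no display nets 12. weak prefers no display.
Neither type deviates, so the separating profile is an equilibrium.

Yes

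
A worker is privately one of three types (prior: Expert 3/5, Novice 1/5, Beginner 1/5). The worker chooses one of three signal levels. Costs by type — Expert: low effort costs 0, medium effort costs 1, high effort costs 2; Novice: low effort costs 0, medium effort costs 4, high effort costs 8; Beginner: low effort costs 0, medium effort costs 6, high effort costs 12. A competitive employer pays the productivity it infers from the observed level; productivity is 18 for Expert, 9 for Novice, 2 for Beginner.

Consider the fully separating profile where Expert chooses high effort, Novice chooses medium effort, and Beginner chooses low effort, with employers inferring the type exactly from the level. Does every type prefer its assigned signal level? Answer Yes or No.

Separating wages: high effort → 18, medium effort → 9, low effort → 2.
Expert (assigned high effort): low effort: 2 − 0 = 2; medium effort: 9 − 1 = 8; high effort: 18 − 2 = 16. Expert stays.
Novice (assigned medium effort): low effort: 2 − 0 = 2; medium effort: 9 − 4 = 5; high effort: 18 − 8 = 10. Novice prefers high effort.
Beginner (assigned low effort): low effort: 2 − 0 = 2; medium effort: 9 − 6 = 3; high effort: 18 − 12 = 6. Beginner prefers high effort.
At least one type deviates; the separating profile fails.

No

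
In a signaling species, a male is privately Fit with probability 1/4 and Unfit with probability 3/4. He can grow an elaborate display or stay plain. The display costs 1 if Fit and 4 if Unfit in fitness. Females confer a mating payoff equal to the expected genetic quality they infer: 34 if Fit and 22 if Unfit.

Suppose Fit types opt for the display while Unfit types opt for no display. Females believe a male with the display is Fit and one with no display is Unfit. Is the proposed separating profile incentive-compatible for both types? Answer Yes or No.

Under these beliefs, the display earns mating payoff 34 and no display earns mating payoff 22.
Fit: the display nets 34 − 1 = 33; no display nets 22. Fit prefers the display.
Unfit: the display nets 34 − 4 = 30; no display nets 22. Unfit would deviate to the display.
Unfit has a profitable deviation, so the profile is not an equilibrium.

No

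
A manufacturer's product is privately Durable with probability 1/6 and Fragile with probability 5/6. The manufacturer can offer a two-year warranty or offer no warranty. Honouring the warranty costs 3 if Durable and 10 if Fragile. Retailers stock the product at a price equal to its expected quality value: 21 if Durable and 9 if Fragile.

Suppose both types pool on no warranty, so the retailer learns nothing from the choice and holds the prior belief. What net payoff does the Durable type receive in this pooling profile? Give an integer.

11

Pooled price = 1/6·21 + 5/6·9 = 11.
Durable pays no cost for no warranty, so net payoff = 11.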